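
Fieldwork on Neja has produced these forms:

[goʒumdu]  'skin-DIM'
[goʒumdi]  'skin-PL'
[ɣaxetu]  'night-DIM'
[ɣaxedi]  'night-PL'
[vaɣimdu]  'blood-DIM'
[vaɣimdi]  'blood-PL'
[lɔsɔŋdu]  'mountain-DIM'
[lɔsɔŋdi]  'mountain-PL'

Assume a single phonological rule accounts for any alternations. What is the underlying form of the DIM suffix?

The DIM suffix surfaces as [-du] and [-tu], depending on the final segment of the stem.
The PL suffix, which begins with [d], is invariant after every stem; so [d] is not altered by any rule here.
The DIM suffix is therefore /-tu/ underlyingly, with post-nasal voicing: voiceless stops become voiced after a nasal.

/-tu/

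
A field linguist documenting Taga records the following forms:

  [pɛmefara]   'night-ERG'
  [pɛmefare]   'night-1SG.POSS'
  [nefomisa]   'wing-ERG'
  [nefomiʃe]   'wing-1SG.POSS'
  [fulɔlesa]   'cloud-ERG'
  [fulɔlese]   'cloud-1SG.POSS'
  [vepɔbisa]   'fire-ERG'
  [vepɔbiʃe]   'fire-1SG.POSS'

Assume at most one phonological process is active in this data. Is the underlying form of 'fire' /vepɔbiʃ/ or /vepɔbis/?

/vepɔbiʃ/

The root 'fire' surfaces as [vepɔbisa] and [vepɔbiʃe], with a stem-final [s] ~ [ʃ] alternation.
The stem 'cloud' ([fulɔlesa], [fulɔlese]) shows [s] unchanged in both environments, so [s] cannot be basic with [ʃ] derived before the 1SG.POSS suffix.
The underlying segment must be /ʃ/; palato-alveolar /ʃ/ becomes [s] when no front vowel follows, yielding [s] there.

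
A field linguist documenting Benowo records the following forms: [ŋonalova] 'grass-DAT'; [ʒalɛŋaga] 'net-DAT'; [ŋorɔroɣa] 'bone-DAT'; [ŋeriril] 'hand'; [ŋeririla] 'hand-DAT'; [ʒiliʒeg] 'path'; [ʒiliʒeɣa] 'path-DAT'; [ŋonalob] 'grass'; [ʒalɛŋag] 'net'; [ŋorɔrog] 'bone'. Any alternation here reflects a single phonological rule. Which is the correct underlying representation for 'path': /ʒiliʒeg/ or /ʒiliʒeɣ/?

/ʒiliʒeɣ/

The root 'path' surfaces as [ʒiliʒeg] and [ʒiliʒeɣa], with a stem-final [g] ~ [ɣ] alternation.
If /g/ were underlying and a rule turned it into [ɣ] before the DAT suffix, 'net' would also alternate; but it has [g] in both [ʒalɛŋag] and [ʒalɛŋaga].
So /ɣ/ is underlying, and a rule of word-final hardening — voiced fricatives become stops word-finally — gives [g].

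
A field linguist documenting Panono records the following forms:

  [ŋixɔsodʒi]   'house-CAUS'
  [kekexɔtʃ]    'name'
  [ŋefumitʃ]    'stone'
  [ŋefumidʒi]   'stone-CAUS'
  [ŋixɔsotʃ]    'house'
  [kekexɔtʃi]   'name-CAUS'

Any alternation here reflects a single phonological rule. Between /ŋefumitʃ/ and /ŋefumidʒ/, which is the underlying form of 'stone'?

'stone' shows [dʒ] ~ [tʃ] at the end of the stem ([ŋefumidʒi] vs [ŋefumitʃ]).
Compare 'name', with invariant [tʃ] in [kekexɔtʃi] and [kekexɔtʃ]: an analysis with underlying /tʃ/ and a rule producing [dʒ] before the CAUS suffix would wrongly predict alternation here too.
Therefore /dʒ/ is basic and [tʃ] is derived by word-final obstruent devoicing (voiced obstruents become voiceless word-finally).

/ŋefumidʒ/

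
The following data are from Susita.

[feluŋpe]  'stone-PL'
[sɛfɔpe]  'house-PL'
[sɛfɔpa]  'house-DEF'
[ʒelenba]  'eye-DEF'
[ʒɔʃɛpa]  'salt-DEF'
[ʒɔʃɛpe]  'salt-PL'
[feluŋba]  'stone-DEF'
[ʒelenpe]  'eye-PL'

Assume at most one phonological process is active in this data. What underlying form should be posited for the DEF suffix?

The DEF morpheme has two allomorphs, [-ba] and [-pa].
The PL suffix, which begins with [p], is invariant after every stem; so [p] is not altered by any rule here.
The DEF suffix is therefore /-ba/ underlyingly, with post-vocalic devoicing: voiced stops become voiceless after a vowel.

/-ba/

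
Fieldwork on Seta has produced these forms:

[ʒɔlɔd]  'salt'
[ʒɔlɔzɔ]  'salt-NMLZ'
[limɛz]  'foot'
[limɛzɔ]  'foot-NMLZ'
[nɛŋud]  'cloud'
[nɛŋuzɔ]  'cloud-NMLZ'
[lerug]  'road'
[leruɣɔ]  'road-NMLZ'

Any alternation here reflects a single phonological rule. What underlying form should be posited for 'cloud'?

The root 'cloud' surfaces as [nɛŋud] and [nɛŋuzɔ], with a stem-final [d] ~ [z] alternation.
If /z/ were underlying and a rule turned it into [d] in isolation, 'foot' would also alternate; but it has [z] in both [limɛz] and [limɛzɔ].
The underlying segment must be /d/; voiced stops become fricatives between vowels, yielding [z] there.

/nɛŋud/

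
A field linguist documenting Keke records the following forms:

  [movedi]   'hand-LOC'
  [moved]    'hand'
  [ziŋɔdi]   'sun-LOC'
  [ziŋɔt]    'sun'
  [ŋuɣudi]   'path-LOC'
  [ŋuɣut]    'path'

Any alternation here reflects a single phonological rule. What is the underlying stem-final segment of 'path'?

/t/

The root 'path' surfaces as [ŋuɣudi] and [ŋuɣut], with a stem-final [d] ~ [t] alternation.
Compare 'hand', with invariant [d] in [movedi] and [moved]: an analysis with underlying /d/ and a rule producing [t] in isolation would wrongly predict alternation here too.
Therefore /t/ is basic and [d] is derived by intervocalic voicing (voiceless stops become voiced between vowels).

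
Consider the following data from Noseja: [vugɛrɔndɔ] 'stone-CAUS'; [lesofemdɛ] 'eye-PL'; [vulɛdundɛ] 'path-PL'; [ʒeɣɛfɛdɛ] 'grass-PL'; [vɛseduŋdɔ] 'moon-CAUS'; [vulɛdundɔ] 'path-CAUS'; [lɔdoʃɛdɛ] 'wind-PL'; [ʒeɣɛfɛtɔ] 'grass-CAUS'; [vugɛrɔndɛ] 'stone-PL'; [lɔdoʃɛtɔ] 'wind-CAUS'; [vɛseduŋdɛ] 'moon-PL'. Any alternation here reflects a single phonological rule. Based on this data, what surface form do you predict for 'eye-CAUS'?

The CAUS morpheme has two allomorphs, [-dɔ] and [-tɔ].
By contrast the PL suffix keeps its initial [d] throughout — that segment must be underlying.
The CAUS suffix is therefore /-tɔ/ underlyingly, with post-nasal voicing: voiceless stops become voiced after a nasal.
After 'eye', which ends in a nasal, the suffix surfaces as [-dɔ], giving [lesofemdɔ].

[lesofemdɔ]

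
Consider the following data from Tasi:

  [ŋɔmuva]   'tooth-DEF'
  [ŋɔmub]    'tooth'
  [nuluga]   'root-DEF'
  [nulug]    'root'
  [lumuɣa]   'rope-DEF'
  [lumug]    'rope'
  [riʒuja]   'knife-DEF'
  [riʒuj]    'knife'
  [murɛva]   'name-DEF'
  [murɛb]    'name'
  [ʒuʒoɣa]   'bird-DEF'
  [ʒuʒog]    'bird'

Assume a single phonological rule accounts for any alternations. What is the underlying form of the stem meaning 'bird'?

/ʒuʒoɣ/

The root 'bird' surfaces as [ʒuʒoɣa] and [ʒuʒog], with a stem-final [ɣ] ~ [g] alternation.
But 'root' keeps [g] in both environments ([nuluga], [nulug]), so there is no rule changing /g/ to [ɣ] before the DEF suffix.
So /ɣ/ is underlying, and a rule of word-final hardening — voiced fricatives become stops word-finally — gives [g].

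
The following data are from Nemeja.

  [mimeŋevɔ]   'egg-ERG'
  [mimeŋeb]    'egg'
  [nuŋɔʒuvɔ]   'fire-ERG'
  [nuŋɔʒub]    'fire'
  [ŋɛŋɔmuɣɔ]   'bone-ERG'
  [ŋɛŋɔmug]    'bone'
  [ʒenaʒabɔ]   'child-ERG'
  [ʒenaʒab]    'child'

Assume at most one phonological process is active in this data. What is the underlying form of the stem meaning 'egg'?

/mimeŋev/

The stem for 'egg' ends in [v] in [mimeŋevɔ] but [b] in [mimeŋeb].
If /b/ were underlying and a rule turned it into [v] before the ERG suffix, 'child' would also alternate; but it has [b] in both [ʒenaʒabɔ] and [ʒenaʒab].
The underlying segment must be /v/; voiced fricatives become stops word-finally, yielding [b] there.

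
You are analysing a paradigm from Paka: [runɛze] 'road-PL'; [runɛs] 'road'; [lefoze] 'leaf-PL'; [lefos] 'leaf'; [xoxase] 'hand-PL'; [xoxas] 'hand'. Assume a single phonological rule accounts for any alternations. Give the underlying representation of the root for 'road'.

/runɛz/

The stem for 'road' ends in [z] in [runɛze] but [s] in [runɛs].
Compare 'hand', with invariant [s] in [xoxase] and [xoxas]: an analysis with underlying /s/ and a rule producing [z] before the PL suffix would wrongly predict alternation here too.
The underlying segment must be /z/; voiced obstruents become voiceless word-finally, yielding [s] there.
The underlying form of 'road' is therefore /runɛz/.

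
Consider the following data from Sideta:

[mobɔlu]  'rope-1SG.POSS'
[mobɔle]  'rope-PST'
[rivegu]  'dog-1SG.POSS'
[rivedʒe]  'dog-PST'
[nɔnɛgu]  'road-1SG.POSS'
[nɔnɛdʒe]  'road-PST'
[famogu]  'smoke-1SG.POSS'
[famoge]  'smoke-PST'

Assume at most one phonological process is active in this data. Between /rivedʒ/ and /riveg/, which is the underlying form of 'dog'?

/rivedʒ/

The root 'dog' surfaces as [rivegu] and [rivedʒe], with a stem-final [g] ~ [dʒ] alternation.
If /g/ were underlying and a rule turned it into [dʒ] before the PST suffix, 'smoke' would also alternate; but it has [g] in both [famogu] and [famoge].
So /dʒ/ is underlying, and a rule of depalatalization — palato-alveolar /dʒ/ becomes [g] when no front vowel follows — gives [g].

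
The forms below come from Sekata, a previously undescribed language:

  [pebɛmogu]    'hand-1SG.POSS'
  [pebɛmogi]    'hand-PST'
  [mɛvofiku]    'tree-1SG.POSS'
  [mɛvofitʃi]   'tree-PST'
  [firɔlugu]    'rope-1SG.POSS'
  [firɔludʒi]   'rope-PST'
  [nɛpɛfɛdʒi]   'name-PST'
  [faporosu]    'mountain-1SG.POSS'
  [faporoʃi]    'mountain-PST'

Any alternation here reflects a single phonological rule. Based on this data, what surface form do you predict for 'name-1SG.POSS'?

[nɛpɛfɛgu]

The stem for 'rope' ends in [g] in [firɔlugu] but [dʒ] in [firɔludʒi].
If /g/ were underlying and a rule turned it into [dʒ] before the PST suffix, 'hand' would also alternate; but it has [g] in both [pebɛmogu] and [pebɛmogi].
So /dʒ/ is underlying, and a rule of depalatalization — palato-alveolar /tʃ/, /dʒ/ and /ʃ/ become [k], [g] and [s] when no front vowel follows — gives [g].
From [nɛpɛfɛdʒi] the stem 'name' is /nɛpɛfɛdʒ/; when no front vowel follows this yields [nɛpɛfɛgu].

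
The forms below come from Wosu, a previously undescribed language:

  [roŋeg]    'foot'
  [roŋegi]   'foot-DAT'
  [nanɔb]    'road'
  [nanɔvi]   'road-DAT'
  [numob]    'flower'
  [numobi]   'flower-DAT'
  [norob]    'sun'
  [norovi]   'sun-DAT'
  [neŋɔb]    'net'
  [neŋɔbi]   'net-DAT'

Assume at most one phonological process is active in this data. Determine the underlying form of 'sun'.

'sun' shows [b] ~ [v] at the end of the stem ([norob] vs [norovi]).
Compare 'net', with invariant [b] in [neŋɔb] and [neŋɔbi]: an analysis with underlying /b/ and a rule producing [v] before the DAT suffix would wrongly predict alternation here too.
Therefore /v/ is basic and [b] is derived by word-final hardening (voiced fricatives become stops word-finally).

/norov/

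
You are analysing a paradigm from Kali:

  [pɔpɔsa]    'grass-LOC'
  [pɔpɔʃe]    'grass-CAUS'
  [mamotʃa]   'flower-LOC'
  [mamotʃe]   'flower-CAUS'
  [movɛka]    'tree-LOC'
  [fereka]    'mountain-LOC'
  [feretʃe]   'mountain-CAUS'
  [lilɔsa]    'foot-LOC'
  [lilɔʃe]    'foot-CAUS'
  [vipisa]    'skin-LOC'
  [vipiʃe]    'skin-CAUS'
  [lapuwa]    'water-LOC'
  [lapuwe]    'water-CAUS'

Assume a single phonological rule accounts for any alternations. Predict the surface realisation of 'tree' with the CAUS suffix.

In [fereka] and [feretʃe] the final segment of 'mountain' alternates: [k] ~ [tʃ].
But 'flower' keeps [tʃ] in both environments ([mamotʃa], [mamotʃe]), so there is no rule changing /tʃ/ to [k] before the LOC suffix.
The alternation reflects palatalization before a front vowel: /k/ and /s/ become palato-alveolar [tʃ] and [ʃ] before a front vowel. /k/ is underlying.
From [movɛka] the stem 'tree' is /movɛk/; before a front vowel this yields [movɛtʃe].

[movɛtʃe]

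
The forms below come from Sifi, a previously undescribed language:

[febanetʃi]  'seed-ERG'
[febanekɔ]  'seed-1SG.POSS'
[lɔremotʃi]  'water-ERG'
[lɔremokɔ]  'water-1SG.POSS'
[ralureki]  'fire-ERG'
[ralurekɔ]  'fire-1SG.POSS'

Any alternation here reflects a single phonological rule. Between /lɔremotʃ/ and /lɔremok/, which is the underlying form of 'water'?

In [lɔremotʃi] and [lɔremokɔ] the final segment of 'water' alternates: [tʃ] ~ [k].
If /k/ were underlying and a rule turned it into [tʃ] before the ERG suffix, 'fire' would also alternate; but it has [k] in both [ralureki] and [ralurekɔ].
The alternation reflects depalatalization: palato-alveolar /tʃ/ becomes [k] when no front vowel follows. /tʃ/ is underlying.

/lɔremotʃ/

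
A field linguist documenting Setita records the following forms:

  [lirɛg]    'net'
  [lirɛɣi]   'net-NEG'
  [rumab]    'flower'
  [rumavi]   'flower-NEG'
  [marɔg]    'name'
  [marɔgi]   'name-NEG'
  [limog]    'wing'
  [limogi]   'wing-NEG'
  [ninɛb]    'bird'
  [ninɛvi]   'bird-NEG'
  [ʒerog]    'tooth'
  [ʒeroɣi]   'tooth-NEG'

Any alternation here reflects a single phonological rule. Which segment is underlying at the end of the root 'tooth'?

/ɣ/

'tooth' shows [g] ~ [ɣ] at the end of the stem ([ʒerog] vs [ʒeroɣi]).
The stem 'name' ([marɔg], [marɔgi]) shows [g] unchanged in both environments, so [g] cannot be basic with [ɣ] derived before the NEG suffix.
So /ɣ/ is underlying, and a rule of word-final hardening — voiced fricatives become stops word-finally — gives [g].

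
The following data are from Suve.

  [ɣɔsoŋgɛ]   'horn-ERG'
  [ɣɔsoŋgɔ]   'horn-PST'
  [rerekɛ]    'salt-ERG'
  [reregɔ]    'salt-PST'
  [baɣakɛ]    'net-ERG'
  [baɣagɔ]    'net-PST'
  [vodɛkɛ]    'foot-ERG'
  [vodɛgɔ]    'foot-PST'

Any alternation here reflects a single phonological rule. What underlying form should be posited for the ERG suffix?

/-kɛ/

The ERG morpheme has two allomorphs, [-gɛ] and [-kɛ].
By contrast the PST suffix keeps its initial [g] throughout — that segment must be underlying.
So the underlying form is /-kɛ/, and voiceless stops become voiced after a nasal.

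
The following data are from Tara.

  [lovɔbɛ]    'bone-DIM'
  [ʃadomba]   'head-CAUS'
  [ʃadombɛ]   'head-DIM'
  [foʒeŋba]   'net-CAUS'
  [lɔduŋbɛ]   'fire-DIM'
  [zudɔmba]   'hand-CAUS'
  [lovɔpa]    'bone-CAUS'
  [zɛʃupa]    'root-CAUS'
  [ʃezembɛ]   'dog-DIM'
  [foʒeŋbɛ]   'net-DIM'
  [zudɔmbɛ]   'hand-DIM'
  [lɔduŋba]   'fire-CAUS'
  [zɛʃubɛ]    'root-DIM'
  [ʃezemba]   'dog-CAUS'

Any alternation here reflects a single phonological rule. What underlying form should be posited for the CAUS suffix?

The CAUS morpheme has two allomorphs, [-ba] and [-pa].
By contrast the DIM suffix keeps its initial [b] throughout — that segment must be underlying.
So the underlying form is /-pa/, and voiceless stops become voiced after a nasal.

/-pa/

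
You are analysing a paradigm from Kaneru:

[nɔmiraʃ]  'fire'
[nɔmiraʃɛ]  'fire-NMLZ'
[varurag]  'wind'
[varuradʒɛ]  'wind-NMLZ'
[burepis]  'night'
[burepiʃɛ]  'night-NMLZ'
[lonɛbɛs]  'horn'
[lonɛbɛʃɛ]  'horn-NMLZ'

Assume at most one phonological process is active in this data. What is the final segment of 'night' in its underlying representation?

/s/

The stem for 'night' ends in [s] in [burepis] but [ʃ] in [burepiʃɛ].
But 'fire' keeps [ʃ] in both environments ([nɔmiraʃ], [nɔmiraʃɛ]), so there is no rule changing /ʃ/ to [s] in isolation.
Therefore /s/ is basic and [ʃ] is derived by palatalization before a front vowel (/g/ and /s/ become palato-alveolar [dʒ] and [ʃ] before a front vowel).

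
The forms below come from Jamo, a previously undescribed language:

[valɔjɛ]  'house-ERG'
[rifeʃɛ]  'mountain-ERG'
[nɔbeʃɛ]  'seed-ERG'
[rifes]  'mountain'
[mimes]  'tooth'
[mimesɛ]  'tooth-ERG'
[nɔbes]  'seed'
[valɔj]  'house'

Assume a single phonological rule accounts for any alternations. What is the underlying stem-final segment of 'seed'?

/ʃ/

In [nɔbes] and [nɔbeʃɛ] the final segment of 'seed' alternates: [s] ~ [ʃ].
But 'tooth' keeps [s] in both environments ([mimes], [mimesɛ]), so there is no rule changing /s/ to [ʃ] before the ERG suffix.
The alternation reflects depalatalization: palato-alveolar /ʃ/ becomes [s] when no front vowel follows. /ʃ/ is underlying.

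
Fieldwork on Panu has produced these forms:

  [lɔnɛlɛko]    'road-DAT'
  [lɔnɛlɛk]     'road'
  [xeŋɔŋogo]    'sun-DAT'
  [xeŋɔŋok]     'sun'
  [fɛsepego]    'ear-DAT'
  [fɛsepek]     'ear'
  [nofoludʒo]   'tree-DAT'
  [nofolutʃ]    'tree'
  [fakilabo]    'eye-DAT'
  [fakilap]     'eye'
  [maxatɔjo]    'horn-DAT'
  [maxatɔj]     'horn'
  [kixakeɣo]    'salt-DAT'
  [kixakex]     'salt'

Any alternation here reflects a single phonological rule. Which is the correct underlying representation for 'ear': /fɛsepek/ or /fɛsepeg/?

The stem for 'ear' ends in [g] in [fɛsepego] but [k] in [fɛsepek].
The stem 'road' ([lɔnɛlɛko], [lɔnɛlɛk]) shows [k] unchanged in both environments, so [k] cannot be basic with [g] derived before the DAT suffix.
The underlying segment must be /g/; voiced obstruents become voiceless word-finally, yielding [k] there.

/fɛsepeg/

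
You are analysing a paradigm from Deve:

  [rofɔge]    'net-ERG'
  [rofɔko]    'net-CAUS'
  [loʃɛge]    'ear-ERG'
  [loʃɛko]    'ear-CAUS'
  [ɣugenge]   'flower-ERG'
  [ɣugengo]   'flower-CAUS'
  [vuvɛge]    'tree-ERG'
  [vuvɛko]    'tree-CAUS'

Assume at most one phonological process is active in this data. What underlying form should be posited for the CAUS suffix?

The CAUS suffix surfaces as [-go] and [-ko], depending on the final segment of the stem.
The ERG suffix, which begins with [g], is invariant after every stem; so [g] is not altered by any rule here.
So the underlying form is /-ko/, and voiceless stops become voiced after a nasal.

/-ko/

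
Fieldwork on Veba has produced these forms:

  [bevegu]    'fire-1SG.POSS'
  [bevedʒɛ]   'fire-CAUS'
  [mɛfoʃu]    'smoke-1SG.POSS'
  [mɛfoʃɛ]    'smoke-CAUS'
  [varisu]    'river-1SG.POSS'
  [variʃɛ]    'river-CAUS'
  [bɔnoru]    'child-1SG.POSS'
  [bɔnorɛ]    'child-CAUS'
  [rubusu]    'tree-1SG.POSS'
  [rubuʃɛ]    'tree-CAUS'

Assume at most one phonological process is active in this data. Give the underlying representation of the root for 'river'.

The root 'river' surfaces as [varisu] and [variʃɛ], with a stem-final [s] ~ [ʃ] alternation.
Compare 'smoke', with invariant [ʃ] in [mɛfoʃu] and [mɛfoʃɛ]: an analysis with underlying /ʃ/ and a rule producing [s] before the 1SG.POSS suffix would wrongly predict alternation here too.
Therefore /s/ is basic and [ʃ] is derived by palatalization before a front vowel (/g/ and /s/ become palato-alveolar [dʒ] and [ʃ] before a front vowel).
So 'river' = /varis/.

/varis/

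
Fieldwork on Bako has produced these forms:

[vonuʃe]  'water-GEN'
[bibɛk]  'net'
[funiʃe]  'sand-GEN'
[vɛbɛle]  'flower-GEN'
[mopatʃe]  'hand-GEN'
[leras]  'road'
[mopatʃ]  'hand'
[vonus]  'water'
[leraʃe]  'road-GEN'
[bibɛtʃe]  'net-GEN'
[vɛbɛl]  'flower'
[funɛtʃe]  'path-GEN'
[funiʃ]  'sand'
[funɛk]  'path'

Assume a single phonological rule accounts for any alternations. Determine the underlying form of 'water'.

/vonus/

The root 'water' surfaces as [vonuʃe] and [vonus], with a stem-final [ʃ] ~ [s] alternation.
The stem 'sand' ([funiʃe], [funiʃ]) shows [ʃ] unchanged in both environments, so [ʃ] cannot be basic with [s] derived in isolation.
Therefore /s/ is basic and [ʃ] is derived by palatalization before a front vowel (/k/ and /s/ become palato-alveolar [tʃ] and [ʃ] before a front vowel).
Hence 'water' is /vonus/ underlyingly.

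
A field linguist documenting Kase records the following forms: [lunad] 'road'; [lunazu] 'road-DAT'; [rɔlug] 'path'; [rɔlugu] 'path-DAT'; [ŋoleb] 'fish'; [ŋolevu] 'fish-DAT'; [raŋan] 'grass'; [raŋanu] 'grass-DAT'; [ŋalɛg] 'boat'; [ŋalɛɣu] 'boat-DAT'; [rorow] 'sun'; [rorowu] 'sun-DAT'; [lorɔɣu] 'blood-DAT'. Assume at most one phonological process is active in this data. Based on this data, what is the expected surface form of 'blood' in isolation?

[lorɔg]

'boat' shows [g] ~ [ɣ] at the end of the stem ([ŋalɛg] vs [ŋalɛɣu]).
Compare 'path', with invariant [g] in [rɔlug] and [rɔlugu]: an analysis with underlying /g/ and a rule producing [ɣ] before the DAT suffix would wrongly predict alternation here too.
The alternation reflects word-final hardening: voiced fricatives become stops word-finally. /ɣ/ is underlying.
The one attested form of 'blood', [lorɔɣu], shows underlying /lorɔɣ/. Applying the same rule word-finally gives [lorɔg].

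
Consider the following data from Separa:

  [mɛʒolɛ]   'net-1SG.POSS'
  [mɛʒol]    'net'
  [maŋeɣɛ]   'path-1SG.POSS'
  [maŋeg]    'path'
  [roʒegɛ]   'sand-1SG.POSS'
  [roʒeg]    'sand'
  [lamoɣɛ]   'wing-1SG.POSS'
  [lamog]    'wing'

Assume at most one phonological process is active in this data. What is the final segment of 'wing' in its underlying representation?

/ɣ/

'wing' shows [ɣ] ~ [g] at the end of the stem ([lamoɣɛ] vs [lamog]).
But 'sand' keeps [g] in both environments ([roʒegɛ], [roʒeg]), so there is no rule changing /g/ to [ɣ] before the 1SG.POSS suffix.
The alternation reflects word-final hardening: voiced fricatives become stops word-finally. /ɣ/ is underlying.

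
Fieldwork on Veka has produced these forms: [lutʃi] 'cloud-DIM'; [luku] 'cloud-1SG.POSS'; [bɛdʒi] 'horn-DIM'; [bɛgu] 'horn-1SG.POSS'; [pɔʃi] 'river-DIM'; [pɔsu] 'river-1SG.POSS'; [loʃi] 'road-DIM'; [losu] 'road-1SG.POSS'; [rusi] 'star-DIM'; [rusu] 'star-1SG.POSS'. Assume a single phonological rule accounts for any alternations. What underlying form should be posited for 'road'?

/loʃ/

The stem for 'road' ends in [ʃ] in [loʃi] but [s] in [losu].
But 'star' keeps [s] in both environments ([rusi], [rusu]), so there is no rule changing /s/ to [ʃ] before the DIM suffix.
So /ʃ/ is underlying, and a rule of depalatalization — palato-alveolar /tʃ/, /dʒ/ and /ʃ/ become [k], [g] and [s] when no front vowel follows — gives [s].
So 'road' = /loʃ/.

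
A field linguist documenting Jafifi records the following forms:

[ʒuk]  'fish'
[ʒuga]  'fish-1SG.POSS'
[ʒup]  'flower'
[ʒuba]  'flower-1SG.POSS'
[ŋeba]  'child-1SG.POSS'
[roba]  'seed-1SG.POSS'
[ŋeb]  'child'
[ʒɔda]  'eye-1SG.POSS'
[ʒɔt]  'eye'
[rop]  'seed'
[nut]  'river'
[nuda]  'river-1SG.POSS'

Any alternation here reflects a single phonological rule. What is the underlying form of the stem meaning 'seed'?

/rop/

The root 'seed' surfaces as [roba] and [rop], with a stem-final [b] ~ [p] alternation.
Compare 'child', with invariant [b] in [ŋeba] and [ŋeb]: an analysis with underlying /b/ and a rule producing [p] in isolation would wrongly predict alternation here too.
So /p/ is underlying, and a rule of intervocalic voicing — voiceless stops become voiced between vowels — gives [b].
Hence 'seed' is /rop/ underlyingly.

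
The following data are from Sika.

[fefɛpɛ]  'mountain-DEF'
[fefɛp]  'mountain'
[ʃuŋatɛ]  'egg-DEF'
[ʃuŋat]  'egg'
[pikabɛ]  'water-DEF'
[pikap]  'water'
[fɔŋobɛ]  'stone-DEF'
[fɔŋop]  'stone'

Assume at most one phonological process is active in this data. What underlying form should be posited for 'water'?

/pikab/

In [pikabɛ] and [pikap] the final segment of 'water' alternates: [b] ~ [p].
But 'mountain' keeps [p] in both environments ([fefɛpɛ], [fefɛp]), so there is no rule changing /p/ to [b] before the DEF suffix.
The alternation reflects word-final obstruent devoicing: voiced obstruents become voiceless word-finally. /b/ is underlying.
Hence 'water' is /pikab/ underlyingly.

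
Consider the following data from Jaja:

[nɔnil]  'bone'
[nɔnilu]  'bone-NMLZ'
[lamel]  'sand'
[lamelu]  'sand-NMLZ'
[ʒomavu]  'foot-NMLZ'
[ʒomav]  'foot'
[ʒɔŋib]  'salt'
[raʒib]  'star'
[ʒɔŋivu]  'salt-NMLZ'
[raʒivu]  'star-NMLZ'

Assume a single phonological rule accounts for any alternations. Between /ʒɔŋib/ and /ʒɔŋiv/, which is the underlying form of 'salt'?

/ʒɔŋib/

The root 'salt' surfaces as [ʒɔŋivu] and [ʒɔŋib], with a stem-final [v] ~ [b] alternation.
But 'foot' keeps [v] in both environments ([ʒomavu], [ʒomav]), so there is no rule changing /v/ to [b] in isolation.
So /b/ is underlying, and a rule of intervocalic spirantization — voiced stops become fricatives between vowels — gives [v].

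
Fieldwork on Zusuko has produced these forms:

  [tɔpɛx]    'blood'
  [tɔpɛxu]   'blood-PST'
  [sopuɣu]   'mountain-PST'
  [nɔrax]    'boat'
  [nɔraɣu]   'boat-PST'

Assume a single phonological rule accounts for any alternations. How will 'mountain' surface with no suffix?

'boat' shows [x] ~ [ɣ] at the end of the stem ([nɔrax] vs [nɔraɣu]).
Compare 'blood', with invariant [x] in [tɔpɛx] and [tɔpɛxu]: an analysis with underlying /x/ and a rule producing [ɣ] before the PST suffix would wrongly predict alternation here too.
The underlying segment must be /ɣ/; voiced obstruents become voiceless word-finally, yielding [x] there.
From [sopuɣu] the stem 'mountain' is /sopuɣ/; word-finally this yields [sopux].

[sopux]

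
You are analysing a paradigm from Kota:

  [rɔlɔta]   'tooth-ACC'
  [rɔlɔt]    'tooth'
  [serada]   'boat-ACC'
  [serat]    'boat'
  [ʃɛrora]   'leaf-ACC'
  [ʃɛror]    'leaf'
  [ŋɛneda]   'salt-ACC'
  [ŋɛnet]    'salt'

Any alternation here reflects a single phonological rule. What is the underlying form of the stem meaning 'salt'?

/ŋɛned/

The root 'salt' surfaces as [ŋɛneda] and [ŋɛnet], with a stem-final [d] ~ [t] alternation.
The stem 'tooth' ([rɔlɔta], [rɔlɔt]) shows [t] unchanged in both environments, so [t] cannot be basic with [d] derived before the ACC suffix.
The alternation reflects word-final obstruent devoicing: voiced obstruents become voiceless word-finally. /d/ is underlying.
So 'salt' = /ŋɛned/.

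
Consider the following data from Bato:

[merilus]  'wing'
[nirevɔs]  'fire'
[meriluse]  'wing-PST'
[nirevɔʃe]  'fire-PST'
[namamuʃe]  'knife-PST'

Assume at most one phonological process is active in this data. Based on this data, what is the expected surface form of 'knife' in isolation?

In [nirevɔʃe] and [nirevɔs] the final segment of 'fire' alternates: [ʃ] ~ [s].
But 'wing' keeps [s] in both environments ([meriluse], [merilus]), so there is no rule changing /s/ to [ʃ] before the PST suffix.
So /ʃ/ is underlying, and a rule of depalatalization — palato-alveolar /ʃ/ becomes [s] when no front vowel follows — gives [s].
From [namamuʃe] the stem 'knife' is /namamuʃ/; when no front vowel follows this yields [namamus].

[namamus]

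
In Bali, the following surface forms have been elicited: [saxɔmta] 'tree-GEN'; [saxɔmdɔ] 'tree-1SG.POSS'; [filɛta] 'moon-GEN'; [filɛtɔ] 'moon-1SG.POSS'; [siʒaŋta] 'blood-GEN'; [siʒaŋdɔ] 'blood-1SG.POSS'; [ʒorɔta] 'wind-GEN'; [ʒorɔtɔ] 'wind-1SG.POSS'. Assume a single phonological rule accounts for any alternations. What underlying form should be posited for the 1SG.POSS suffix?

The 1SG.POSS morpheme has two allomorphs, [-dɔ] and [-tɔ].
The GEN suffix, which begins with [t], is invariant after every stem; so [t] is not altered by any rule here.
So the underlying form is /-dɔ/, and voiced stops become voiceless after a vowel.

/-dɔ/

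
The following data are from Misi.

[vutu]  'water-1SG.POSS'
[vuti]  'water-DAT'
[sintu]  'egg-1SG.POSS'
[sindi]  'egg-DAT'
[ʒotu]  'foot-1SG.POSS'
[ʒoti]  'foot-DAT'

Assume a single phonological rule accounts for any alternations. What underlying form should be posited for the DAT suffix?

/-di/

The DAT suffix surfaces as [-di] and [-ti], depending on the final segment of the stem.
The 1SG.POSS suffix, which begins with [t], is invariant after every stem; so [t] is not altered by any rule here.
The DAT suffix is therefore /-di/ underlyingly, with post-vocalic devoicing: voiced stops become voiceless after a vowel.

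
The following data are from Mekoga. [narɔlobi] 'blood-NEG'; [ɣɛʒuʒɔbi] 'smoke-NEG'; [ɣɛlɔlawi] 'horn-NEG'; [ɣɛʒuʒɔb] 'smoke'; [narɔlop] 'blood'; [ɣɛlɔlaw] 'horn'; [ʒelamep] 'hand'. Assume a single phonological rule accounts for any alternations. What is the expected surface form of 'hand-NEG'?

In [narɔlop] and [narɔlobi] the final segment of 'blood' alternates: [p] ~ [b].
Compare 'smoke', with invariant [b] in [ɣɛʒuʒɔb] and [ɣɛʒuʒɔbi]: an analysis with underlying /b/ and a rule producing [p] in isolation would wrongly predict alternation here too.
Therefore /p/ is basic and [b] is derived by intervocalic voicing (voiceless stops become voiced between vowels).
The one attested form of 'hand', [ʒelamep], shows underlying /ʒelamep/. Applying the same rule between vowels gives [ʒelamebi].

[ʒelamebi]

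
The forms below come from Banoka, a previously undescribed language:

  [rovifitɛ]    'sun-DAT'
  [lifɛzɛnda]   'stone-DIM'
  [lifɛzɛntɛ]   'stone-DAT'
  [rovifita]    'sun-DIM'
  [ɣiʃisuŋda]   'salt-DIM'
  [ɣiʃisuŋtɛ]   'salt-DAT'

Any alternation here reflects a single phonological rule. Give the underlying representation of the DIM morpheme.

/-da/

The DIM morpheme has two allomorphs, [-da] and [-ta].
By contrast the DAT suffix keeps its initial [t] throughout — that segment must be underlying.
So the underlying form is /-da/, and voiced stops become voiceless after a vowel.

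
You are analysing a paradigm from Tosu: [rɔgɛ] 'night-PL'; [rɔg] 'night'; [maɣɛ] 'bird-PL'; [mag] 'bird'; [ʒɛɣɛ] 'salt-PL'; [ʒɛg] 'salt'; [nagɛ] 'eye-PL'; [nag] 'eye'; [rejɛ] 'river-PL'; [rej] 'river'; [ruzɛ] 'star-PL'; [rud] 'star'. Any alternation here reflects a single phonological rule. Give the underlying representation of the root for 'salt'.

'salt' shows [ɣ] ~ [g] at the end of the stem ([ʒɛɣɛ] vs [ʒɛg]).
If /g/ were underlying and a rule turned it into [ɣ] before the PL suffix, 'eye' would also alternate; but it has [g] in both [nagɛ] and [nag].
So /ɣ/ is underlying, and a rule of word-final hardening — voiced fricatives become stops word-finally — gives [g].
Hence 'salt' is /ʒɛɣ/ underlyingly.

/ʒɛɣ/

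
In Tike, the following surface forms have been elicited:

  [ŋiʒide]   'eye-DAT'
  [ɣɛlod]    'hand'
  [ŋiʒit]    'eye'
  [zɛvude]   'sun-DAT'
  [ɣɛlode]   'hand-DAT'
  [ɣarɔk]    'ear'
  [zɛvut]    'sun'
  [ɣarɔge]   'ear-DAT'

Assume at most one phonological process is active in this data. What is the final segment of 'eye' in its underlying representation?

In [ŋiʒide] and [ŋiʒit] the final segment of 'eye' alternates: [d] ~ [t].
The stem 'hand' ([ɣɛlode], [ɣɛlod]) shows [d] unchanged in both environments, so [d] cannot be basic with [t] derived in isolation.
The underlying segment must be /t/; voiceless stops become voiced between vowels, yielding [d] there.

/t/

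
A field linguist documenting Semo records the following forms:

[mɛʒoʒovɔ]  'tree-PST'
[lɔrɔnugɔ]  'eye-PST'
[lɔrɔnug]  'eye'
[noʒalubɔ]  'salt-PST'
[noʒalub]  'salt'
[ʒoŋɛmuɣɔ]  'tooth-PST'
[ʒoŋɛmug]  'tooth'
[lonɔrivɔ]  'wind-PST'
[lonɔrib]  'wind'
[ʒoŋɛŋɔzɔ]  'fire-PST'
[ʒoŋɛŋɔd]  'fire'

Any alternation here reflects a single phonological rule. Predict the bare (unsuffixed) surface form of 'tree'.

In [lonɔrivɔ] and [lonɔrib] the final segment of 'wind' alternates: [v] ~ [b].
The stem 'salt' ([noʒalubɔ], [noʒalub]) shows [b] unchanged in both environments, so [b] cannot be basic with [v] derived before the PST suffix.
Therefore /v/ is basic and [b] is derived by word-final hardening (voiced fricatives become stops word-finally).
The one attested form of 'tree', [mɛʒoʒovɔ], shows underlying /mɛʒoʒov/. Applying the same rule word-finally gives [mɛʒoʒob].

[mɛʒoʒob]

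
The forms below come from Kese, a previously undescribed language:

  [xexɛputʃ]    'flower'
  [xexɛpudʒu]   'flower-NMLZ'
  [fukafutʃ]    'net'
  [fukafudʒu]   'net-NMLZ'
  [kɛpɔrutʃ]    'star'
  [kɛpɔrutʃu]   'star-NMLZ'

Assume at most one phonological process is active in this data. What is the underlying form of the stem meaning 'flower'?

/xexɛpudʒ/

The stem for 'flower' ends in [tʃ] in [xexɛputʃ] but [dʒ] in [xexɛpudʒu].
The stem 'star' ([kɛpɔrutʃ], [kɛpɔrutʃu]) shows [tʃ] unchanged in both environments, so [tʃ] cannot be basic with [dʒ] derived before the NMLZ suffix.
Therefore /dʒ/ is basic and [tʃ] is derived by word-final obstruent devoicing (voiced obstruents become voiceless word-finally).
The underlying form of 'flower' is therefore /xexɛpudʒ/.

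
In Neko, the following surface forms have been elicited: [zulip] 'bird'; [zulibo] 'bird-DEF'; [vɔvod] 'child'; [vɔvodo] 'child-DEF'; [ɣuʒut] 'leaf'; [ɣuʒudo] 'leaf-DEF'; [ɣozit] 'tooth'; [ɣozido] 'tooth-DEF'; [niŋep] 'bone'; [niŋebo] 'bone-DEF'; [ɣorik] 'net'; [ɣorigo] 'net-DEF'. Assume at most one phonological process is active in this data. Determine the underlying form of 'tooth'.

/ɣozit/

'tooth' shows [t] ~ [d] at the end of the stem ([ɣozit] vs [ɣozido]).
If /d/ were underlying and a rule turned it into [t] in isolation, 'child' would also alternate; but it has [d] in both [vɔvod] and [vɔvodo].
The alternation reflects intervocalic voicing: voiceless stops become voiced between vowels. /t/ is underlying.
Hence 'tooth' is /ɣozit/ underlyingly.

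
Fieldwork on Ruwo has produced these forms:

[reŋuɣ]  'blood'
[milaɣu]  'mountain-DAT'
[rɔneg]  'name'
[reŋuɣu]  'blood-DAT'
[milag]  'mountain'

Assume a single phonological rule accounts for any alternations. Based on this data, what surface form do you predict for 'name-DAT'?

[rɔneɣu]

In [milag] and [milaɣu] the final segment of 'mountain' alternates: [g] ~ [ɣ].
The stem 'blood' ([reŋuɣ], [reŋuɣu]) shows [ɣ] unchanged in both environments, so [ɣ] cannot be basic with [g] derived in isolation.
The alternation reflects intervocalic spirantization: voiced stops become fricatives between vowels. /g/ is underlying.
From [rɔneg] the stem 'name' is /rɔneg/; between vowels this yields [rɔneɣu].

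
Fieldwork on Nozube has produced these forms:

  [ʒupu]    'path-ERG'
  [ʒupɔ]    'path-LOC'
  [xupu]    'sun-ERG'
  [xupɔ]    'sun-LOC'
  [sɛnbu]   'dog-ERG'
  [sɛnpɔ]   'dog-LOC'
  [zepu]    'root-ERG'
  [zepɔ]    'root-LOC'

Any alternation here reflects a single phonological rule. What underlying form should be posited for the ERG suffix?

The ERG suffix surfaces as [-bu] and [-pu], depending on the final segment of the stem.
By contrast the LOC suffix keeps its initial [p] throughout — that segment must be underlying.
The ERG suffix is therefore /-bu/ underlyingly, with post-vocalic devoicing: voiced stops become voiceless after a vowel.

/-bu/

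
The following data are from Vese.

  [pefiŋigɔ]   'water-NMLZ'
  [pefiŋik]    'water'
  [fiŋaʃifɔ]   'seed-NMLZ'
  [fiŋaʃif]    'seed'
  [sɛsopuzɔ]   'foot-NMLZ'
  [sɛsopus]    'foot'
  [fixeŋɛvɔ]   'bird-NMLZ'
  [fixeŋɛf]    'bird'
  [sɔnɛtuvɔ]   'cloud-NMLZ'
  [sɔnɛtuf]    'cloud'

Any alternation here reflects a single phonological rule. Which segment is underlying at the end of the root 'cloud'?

/v/

In [sɔnɛtuvɔ] and [sɔnɛtuf] the final segment of 'cloud' alternates: [v] ~ [f].
The stem 'seed' ([fiŋaʃifɔ], [fiŋaʃif]) shows [f] unchanged in both environments, so [f] cannot be basic with [v] derived before the NMLZ suffix.
So /v/ is underlying, and a rule of word-final obstruent devoicing — voiced obstruents become voiceless word-finally — gives [f].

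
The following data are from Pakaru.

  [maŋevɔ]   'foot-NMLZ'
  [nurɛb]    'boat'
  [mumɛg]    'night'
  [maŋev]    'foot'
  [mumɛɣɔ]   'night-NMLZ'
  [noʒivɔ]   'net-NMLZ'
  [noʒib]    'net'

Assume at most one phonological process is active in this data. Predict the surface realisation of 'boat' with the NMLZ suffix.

[nurɛvɔ]

The root 'net' surfaces as [noʒib] and [noʒivɔ], with a stem-final [b] ~ [v] alternation.
Compare 'foot', with invariant [v] in [maŋev] and [maŋevɔ]: an analysis with underlying /v/ and a rule producing [b] in isolation would wrongly predict alternation here too.
So /b/ is underlying, and a rule of intervocalic spirantization — voiced stops become fricatives between vowels — gives [v].
The one attested form of 'boat', [nurɛb], shows underlying /nurɛb/. Applying the same rule between vowels gives [nurɛvɔ].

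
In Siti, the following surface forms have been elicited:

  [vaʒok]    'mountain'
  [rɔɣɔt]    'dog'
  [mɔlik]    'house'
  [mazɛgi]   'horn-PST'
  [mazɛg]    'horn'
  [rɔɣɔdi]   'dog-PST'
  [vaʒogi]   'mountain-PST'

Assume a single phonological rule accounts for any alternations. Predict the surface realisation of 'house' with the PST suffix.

The root 'mountain' surfaces as [vaʒogi] and [vaʒok], with a stem-final [g] ~ [k] alternation.
The stem 'horn' ([mazɛgi], [mazɛg]) shows [g] unchanged in both environments, so [g] cannot be basic with [k] derived in isolation.
The alternation reflects intervocalic voicing: voiceless stops become voiced between vowels. /k/ is underlying.
The one attested form of 'house', [mɔlik], shows underlying /mɔlik/. Applying the same rule between vowels gives [mɔligi].

[mɔligi]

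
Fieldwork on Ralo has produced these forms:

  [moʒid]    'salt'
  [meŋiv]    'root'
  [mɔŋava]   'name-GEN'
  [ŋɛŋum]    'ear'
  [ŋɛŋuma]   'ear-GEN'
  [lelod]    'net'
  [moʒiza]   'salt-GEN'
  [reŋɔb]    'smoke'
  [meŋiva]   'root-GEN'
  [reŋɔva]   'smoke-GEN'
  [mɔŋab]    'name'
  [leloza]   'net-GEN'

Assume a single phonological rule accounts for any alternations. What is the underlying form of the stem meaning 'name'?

/mɔŋab/

The root 'name' surfaces as [mɔŋava] and [mɔŋab], with a stem-final [v] ~ [b] alternation.
If /v/ were underlying and a rule turned it into [b] in isolation, 'root' would also alternate; but it has [v] in both [meŋiva] and [meŋiv].
Therefore /b/ is basic and [v] is derived by intervocalic spirantization (voiced stops become fricatives between vowels).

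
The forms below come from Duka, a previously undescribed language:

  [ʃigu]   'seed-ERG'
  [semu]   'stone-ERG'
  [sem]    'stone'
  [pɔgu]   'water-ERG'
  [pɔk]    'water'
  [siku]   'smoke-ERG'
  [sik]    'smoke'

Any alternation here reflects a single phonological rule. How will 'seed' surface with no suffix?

'water' shows [g] ~ [k] at the end of the stem ([pɔgu] vs [pɔk]).
But 'smoke' keeps [k] in both environments ([siku], [sik]), so there is no rule changing /k/ to [g] before the ERG suffix.
So /g/ is underlying, and a rule of word-final obstruent devoicing — voiced obstruents become voiceless word-finally — gives [k].
The one attested form of 'seed', [ʃigu], shows underlying /ʃig/. Applying the same rule word-finally gives [ʃik].

[ʃik]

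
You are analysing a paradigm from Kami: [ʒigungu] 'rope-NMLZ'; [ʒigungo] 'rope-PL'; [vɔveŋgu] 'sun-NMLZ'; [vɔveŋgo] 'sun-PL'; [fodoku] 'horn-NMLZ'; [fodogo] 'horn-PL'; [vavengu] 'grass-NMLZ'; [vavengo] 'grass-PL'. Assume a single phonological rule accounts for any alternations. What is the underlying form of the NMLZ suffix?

The NMLZ morpheme has two allomorphs, [-gu] and [-ku].
By contrast the PL suffix keeps its initial [g] throughout — that segment must be underlying.
The NMLZ suffix is therefore /-ku/ underlyingly, with post-nasal voicing: voiceless stops become voiced after a nasal.

/-ku/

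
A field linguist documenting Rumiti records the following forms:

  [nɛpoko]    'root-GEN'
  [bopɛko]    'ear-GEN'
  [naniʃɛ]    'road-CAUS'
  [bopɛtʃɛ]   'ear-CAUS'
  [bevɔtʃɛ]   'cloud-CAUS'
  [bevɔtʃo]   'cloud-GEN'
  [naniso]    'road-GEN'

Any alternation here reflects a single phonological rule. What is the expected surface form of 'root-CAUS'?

The root 'ear' surfaces as [bopɛtʃɛ] and [bopɛko], with a stem-final [tʃ] ~ [k] alternation.
But 'cloud' keeps [tʃ] in both environments ([bevɔtʃɛ], [bevɔtʃo]), so there is no rule changing /tʃ/ to [k] before the GEN suffix.
The underlying segment must be /k/; /k/ and /s/ become palato-alveolar [tʃ] and [ʃ] before a front vowel, yielding [tʃ] there.
From [nɛpoko] the stem 'root' is /nɛpok/; before a front vowel this yields [nɛpotʃɛ].

[nɛpotʃɛ]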